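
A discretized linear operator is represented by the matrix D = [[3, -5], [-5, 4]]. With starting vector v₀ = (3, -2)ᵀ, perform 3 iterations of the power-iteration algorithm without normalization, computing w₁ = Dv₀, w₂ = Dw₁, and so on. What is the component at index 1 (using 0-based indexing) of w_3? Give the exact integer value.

-1608

w1 = Dv₀ = (19, -23)
w2 = Dw1 = (172, -187)
w3 = Dw2 = (1451, -1608)
The requested component of w3 is -1608.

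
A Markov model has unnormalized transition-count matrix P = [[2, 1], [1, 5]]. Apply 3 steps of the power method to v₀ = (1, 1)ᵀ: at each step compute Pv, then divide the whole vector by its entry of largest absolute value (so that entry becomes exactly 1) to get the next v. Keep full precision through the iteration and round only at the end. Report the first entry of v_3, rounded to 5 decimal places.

0.32203

Pv0 = (3.000000, 6.000000); divide by 6.000000 → v1 = (0.500000, 1.000000)
Pv1 = (2.000000, 5.500000); divide by 5.500000 → v2 = (0.363636, 1.000000)
Pv2 = (1.727273, 5.363636); divide by 5.363636 → v3 = (0.322034, 1.000000)
Requested entry of v3: 57/177 = 0.32203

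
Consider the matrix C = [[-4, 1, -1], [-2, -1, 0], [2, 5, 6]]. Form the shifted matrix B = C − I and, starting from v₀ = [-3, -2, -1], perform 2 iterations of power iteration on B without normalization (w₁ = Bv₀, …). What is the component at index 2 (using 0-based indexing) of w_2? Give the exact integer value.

-27

B = C − I has rows (-5, 1, -1); (-2, -2, 0); (2, 5, 5)
w1 = Bv₀ = ((-5)·(-3) + 1·(-2) + (-1)·(-1); (-2)·(-3) + (-2)·(-2) + 0·(-1); 2·(-3) + 5·(-2) + 5·(-1)) = (14, 10, -21)
w2 = Bw1 = ((-5)·14 + 1·10 + (-1)·(-21); (-2)·14 + (-2)·10 + 0·(-21); 2·14 + 5·10 + 5·(-21)) = (-39, -48, -27)
Requested component of w2: -27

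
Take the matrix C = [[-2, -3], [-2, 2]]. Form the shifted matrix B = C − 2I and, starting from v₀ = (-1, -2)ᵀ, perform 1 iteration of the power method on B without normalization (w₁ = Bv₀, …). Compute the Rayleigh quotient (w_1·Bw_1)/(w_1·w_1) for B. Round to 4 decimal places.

B = C − 2I has rows (-4, -3); (-2, 0)
w1 = Bv₀ = ((-4)·(-1) + (-3)·(-2); (-2)·(-1) + 0·(-2)) = (10, 2)
Bw1 = (-46, -20)
w1·Bw1 = -500; w1·w1 = 104; μ ≈ -500/104 = -4.8077

μ ≈ -4.8077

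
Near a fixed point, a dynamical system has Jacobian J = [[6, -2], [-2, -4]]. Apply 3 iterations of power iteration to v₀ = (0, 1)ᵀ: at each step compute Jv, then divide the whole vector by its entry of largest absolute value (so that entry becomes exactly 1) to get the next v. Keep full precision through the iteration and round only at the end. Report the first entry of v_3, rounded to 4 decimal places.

Jv0 = (-2.00000, -4.00000); divide by -4.00000 → v1 = (0.50000, 1.00000)
Jv1 = (1.00000, -5.00000); divide by -5.00000 → v2 = (-0.20000, 1.00000)
Jv2 = (-3.20000, -3.60000); divide by -3.60000 → v3 = (0.88889, 1.00000)
Requested entry of v3: -64/-72 = 0.8889

0.8889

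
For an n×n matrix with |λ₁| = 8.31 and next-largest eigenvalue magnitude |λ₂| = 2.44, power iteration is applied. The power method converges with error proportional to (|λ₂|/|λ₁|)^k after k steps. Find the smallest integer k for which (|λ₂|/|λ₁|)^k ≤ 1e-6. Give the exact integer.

12

|λ₂/λ₁| = 2.44/8.31 = 0.29362
Need k ≥ ln(1e-6) / ln(0.29362) = -13.8155 / -1.2255 ≈ 11.274
Smallest integer k satisfying the bound: 12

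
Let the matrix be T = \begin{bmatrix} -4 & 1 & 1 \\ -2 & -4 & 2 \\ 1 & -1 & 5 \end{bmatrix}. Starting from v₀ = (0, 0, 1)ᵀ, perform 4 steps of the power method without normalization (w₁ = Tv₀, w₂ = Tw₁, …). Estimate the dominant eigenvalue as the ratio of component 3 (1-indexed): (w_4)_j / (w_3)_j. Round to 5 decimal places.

4.75610

w1 = Tv₀ = (1, 2, 5)
w2 = Tw1 = (3, 0, 24)
w3 = Tw2 = (12, 42, 123)
w4 = Tw3 = (117, 54, 585)
Ratio at component: 585 / 123 = 4.75610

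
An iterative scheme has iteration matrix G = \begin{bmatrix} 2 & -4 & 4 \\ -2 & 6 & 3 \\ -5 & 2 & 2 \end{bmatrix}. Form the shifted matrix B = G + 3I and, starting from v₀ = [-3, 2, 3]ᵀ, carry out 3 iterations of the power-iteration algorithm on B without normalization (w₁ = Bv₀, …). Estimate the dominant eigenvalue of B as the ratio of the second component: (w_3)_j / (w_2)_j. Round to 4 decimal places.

μ ≈ 11.3159

B = G + 3I has rows (5, -4, 4); (-2, 9, 3); (-5, 2, 5)
w1 = Bv₀ = (-11, 33, 34)
w2 = Bw1 = (-51, 421, 291)
w3 = Bw2 = (-775, 4764, 2552)
Ratio: 4764/421 = 11.3159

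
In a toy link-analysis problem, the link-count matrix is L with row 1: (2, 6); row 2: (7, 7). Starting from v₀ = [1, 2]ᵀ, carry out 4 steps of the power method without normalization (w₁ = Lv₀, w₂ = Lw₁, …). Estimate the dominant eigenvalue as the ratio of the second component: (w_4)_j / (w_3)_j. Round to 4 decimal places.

λ ≈ 11.4561

w1 = Lv₀ = (2·1 + 6·2; 7·1 + 7·2) = (14, 21)
w2 = Lw1 = (2·14 + 6·21; 7·14 + 7·21) = (154, 245)
w3 = Lw2 = (1778, 2793)
w4 = Lw3 = (20314, 31997)
Ratio at component: 31997 / 2793 = 11.4561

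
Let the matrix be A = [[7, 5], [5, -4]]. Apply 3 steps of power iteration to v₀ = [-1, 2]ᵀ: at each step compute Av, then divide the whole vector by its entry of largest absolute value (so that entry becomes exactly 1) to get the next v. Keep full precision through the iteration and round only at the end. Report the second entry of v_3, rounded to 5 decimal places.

1.00000

Av0 = (3.000000, -13.000000); divide by -13.000000 → v1 = (-0.230769, 1.000000)
Av1 = (3.384615, -5.153846); divide by -5.153846 → v2 = (-0.656716, 1.000000)
Av2 = (0.402985, -7.283582); divide by -7.283582 → v3 = (-0.055328, 1.000000)
Requested entry of v3: -488/-488 = 1.00000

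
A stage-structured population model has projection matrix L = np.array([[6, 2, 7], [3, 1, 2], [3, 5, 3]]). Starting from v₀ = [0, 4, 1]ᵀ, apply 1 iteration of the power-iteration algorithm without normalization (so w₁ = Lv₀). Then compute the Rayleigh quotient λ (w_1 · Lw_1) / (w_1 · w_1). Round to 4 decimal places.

w1 = Lv₀ = (6·0 + 2·4 + 7·1; 3·0 + 1·4 + 2·1; 3·0 + 5·4 + 3·1) = (15, 6, 23)
Lw1 = (263, 97, 144)
w1·Lw1 = 15·263 + 6·97 + 23·144 = 7839; w1·w1 = 15·15 + 6·6 + 23·23 = 790
λ ≈ 7839/790 = 9.9228

9.9228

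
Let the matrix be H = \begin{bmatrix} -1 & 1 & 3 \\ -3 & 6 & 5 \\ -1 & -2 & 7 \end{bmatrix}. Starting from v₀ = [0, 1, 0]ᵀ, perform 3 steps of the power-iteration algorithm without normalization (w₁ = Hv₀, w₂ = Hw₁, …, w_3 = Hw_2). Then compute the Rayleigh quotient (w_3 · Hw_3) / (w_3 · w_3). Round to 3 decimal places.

w1 = Hv₀ = (1, 6, -2)
w2 = Hw1 = (-1, 23, -27)
w3 = Hw2 = (-57, 6, -234)
Hw3 = (-639, -963, -1593)
w3·Hw3 = (-57)·(-639) + 6·(-963) + (-234)·(-1593) = 403407; w3·w3 = (-57)·(-57) + 6·6 + (-234)·(-234) = 58041
λ ≈ 403407/58041 = 6.950

λ ≈ 6.950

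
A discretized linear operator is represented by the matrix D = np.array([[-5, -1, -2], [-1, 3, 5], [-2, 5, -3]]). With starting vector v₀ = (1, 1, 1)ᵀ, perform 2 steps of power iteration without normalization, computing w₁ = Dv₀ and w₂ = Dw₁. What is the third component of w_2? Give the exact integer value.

w1 = Dv₀ = (-8, 7, 0)
w2 = Dw1 = (33, 29, 51)
The requested component of w2 is 51.

51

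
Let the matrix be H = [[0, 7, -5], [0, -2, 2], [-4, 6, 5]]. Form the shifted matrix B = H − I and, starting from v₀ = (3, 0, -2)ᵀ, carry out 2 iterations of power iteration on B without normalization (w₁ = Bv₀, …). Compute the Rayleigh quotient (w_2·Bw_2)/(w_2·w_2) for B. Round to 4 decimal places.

B = H − I has rows (-1, 7, -5); (0, -3, 2); (-4, 6, 4)
w1 = Bv₀ = (7, -4, -20)
w2 = Bw1 = (65, -28, -132)
Bw2 = (399, -180, -956)
w2·Bw2 = 157167; w2·w2 = 22433; μ ≈ 157167/22433 = 7.0061

μ ≈ 7.0061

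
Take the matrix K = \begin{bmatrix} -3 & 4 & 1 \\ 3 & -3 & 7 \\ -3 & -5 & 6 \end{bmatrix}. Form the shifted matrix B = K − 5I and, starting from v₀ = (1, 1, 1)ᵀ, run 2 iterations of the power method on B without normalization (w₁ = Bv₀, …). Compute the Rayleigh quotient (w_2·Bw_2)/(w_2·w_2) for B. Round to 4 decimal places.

B = K − 5I has rows (-8, 4, 1); (3, -8, 7); (-3, -5, 1)
w1 = Bv₀ = (-3, 2, -7)
w2 = Bw1 = (25, -74, -8)
Bw2 = (-504, 611, 287)
w2·Bw2 = -60110; w2·w2 = 6165; μ ≈ -60110/6165 = -9.7502

μ ≈ -9.7502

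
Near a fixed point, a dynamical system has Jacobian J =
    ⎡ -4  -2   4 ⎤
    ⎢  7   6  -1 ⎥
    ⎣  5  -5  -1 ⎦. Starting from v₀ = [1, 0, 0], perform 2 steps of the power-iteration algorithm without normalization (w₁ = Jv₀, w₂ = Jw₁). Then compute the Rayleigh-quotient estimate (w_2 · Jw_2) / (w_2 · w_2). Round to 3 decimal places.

w1 = Jv₀ = ((-4)·1 + (-2)·0 + 4·0; 7·1 + 6·0 + (-1)·0; 5·1 + (-5)·0 + (-1)·0) = (-4, 7, 5)
w2 = Jw1 = ((-4)·(-4) + (-2)·7 + 4·5; 7·(-4) + 6·7 + (-1)·5; 5·(-4) + (-5)·7 + (-1)·5) = (22, 9, -60)
Jw2 = (-346, 268, 125)
w2·Jw2 = 22·(-346) + 9·268 + (-60)·125 = -12700; w2·w2 = 22·22 + 9·9 + (-60)·(-60) = 4165
λ ≈ -12700/4165 = -3.049

λ ≈ -3.049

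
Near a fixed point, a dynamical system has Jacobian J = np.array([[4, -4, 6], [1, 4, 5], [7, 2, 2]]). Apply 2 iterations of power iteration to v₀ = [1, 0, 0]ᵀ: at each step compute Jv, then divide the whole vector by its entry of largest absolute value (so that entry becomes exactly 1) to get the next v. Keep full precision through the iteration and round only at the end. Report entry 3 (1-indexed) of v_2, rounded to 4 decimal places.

0.8148

Jv0 = (4.00000, 1.00000, 7.00000); divide by 7.00000 → v1 = (0.57143, 0.14286, 1.00000)
Jv1 = (7.71429, 6.14286, 6.28571); divide by 7.71429 → v2 = (1.00000, 0.79630, 0.81481)
Requested entry of v2: 44/54 = 0.8148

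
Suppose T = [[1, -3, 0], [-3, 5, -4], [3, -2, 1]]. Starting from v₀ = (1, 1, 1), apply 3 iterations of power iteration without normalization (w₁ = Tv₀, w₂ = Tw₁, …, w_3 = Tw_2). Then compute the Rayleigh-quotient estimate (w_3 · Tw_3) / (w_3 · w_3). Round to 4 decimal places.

8.1644

w1 = Tv₀ = (-2, -2, 2)
w2 = Tw1 = (4, -12, 0)
w3 = Tw2 = (40, -72, 36)
Tw3 = (256, -624, 300)
w3·Tw3 = 40·256 + (-72)·(-624) + 36·300 = 65968; w3·w3 = 40·40 + (-72)·(-72) + 36·36 = 8080
λ ≈ 65968/8080 = 8.1644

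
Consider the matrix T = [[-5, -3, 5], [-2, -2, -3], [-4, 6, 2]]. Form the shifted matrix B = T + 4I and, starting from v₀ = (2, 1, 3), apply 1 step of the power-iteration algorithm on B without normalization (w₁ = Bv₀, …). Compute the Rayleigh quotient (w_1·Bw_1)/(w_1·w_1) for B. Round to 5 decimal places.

3.89937

B = T + 4I has rows (-1, -3, 5); (-2, 2, -3); (-4, 6, 6)
w1 = Bv₀ = (10, -11, 16)
Bw1 = (103, -90, -10)
w1·Bw1 = 1860; w1·w1 = 477; μ ≈ 1860/477 = 3.89937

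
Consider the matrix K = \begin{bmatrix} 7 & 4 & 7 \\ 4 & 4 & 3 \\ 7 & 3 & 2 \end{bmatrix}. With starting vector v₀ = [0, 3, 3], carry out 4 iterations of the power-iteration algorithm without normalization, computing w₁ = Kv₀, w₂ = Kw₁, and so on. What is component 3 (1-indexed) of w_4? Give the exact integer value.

w1 = Kv₀ = (33, 21, 15)
w2 = Kw1 = (420, 261, 324)
w3 = Kw2 = (6252, 3696, 4371)
w4 = Kw3 = (89145, 52905, 63594)
The requested component of w4 is 63594.

63594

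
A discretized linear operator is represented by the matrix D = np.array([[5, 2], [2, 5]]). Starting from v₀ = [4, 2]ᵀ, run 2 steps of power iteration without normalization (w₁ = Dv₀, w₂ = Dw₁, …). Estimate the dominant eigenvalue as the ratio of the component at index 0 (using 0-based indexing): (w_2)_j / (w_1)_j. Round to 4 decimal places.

λ ≈ 6.5000

w1 = Dv₀ = (5·4 + 2·2; 2·4 + 5·2) = (24, 18)
w2 = Dw1 = (5·24 + 2·18; 2·24 + 5·18) = (156, 138)
Ratio at component: 156 / 24 = 6.5000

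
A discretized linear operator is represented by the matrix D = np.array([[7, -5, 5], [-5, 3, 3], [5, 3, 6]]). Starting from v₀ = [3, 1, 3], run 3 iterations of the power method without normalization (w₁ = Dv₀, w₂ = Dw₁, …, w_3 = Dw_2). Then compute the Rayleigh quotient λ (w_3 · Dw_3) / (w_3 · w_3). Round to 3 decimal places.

λ ≈ 11.919

w1 = Dv₀ = (7·3 + (-5)·1 + 5·3; (-5)·3 + 3·1 + 3·3; 5·3 + 3·1 + 6·3) = (31, -3, 36)
w2 = Dw1 = (7·31 + (-5)·(-3) + 5·36; (-5)·31 + 3·(-3) + 3·36; 5·31 + 3·(-3) + 6·36) = (412, -56, 362)
w3 = Dw2 = (4974, -1142, 4064)
Dw3 = (60848, -16104, 45828)
w3·Dw3 = 4974·60848 + (-1142)·(-16104) + 4064·45828 = 507293712; w3·w3 = 4974·4974 + (-1142)·(-1142) + 4064·4064 = 42560936
λ ≈ 507293712/42560936 = 11.919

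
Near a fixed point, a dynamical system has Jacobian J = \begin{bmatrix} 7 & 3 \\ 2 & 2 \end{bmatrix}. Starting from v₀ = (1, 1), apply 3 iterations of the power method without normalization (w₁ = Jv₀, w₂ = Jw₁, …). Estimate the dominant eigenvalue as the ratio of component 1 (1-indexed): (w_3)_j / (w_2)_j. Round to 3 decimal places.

8.024

w1 = Jv₀ = (7·1 + 3·1; 2·1 + 2·1) = (10, 4)
w2 = Jw1 = (7·10 + 3·4; 2·10 + 2·4) = (82, 28)
w3 = Jw2 = (658, 220)
Ratio at component: 658 / 82 = 8.024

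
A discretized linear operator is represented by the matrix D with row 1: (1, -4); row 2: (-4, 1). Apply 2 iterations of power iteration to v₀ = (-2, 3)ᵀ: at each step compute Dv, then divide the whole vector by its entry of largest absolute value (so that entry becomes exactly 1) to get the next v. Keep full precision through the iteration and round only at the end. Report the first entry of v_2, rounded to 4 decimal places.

-0.8657

Dv0 = (-14.00000, 11.00000); divide by -14.00000 → v1 = (1.00000, -0.78571)
Dv1 = (4.14286, -4.78571); divide by -4.78571 → v2 = (-0.86567, 1.00000)
Requested entry of v2: -58/67 = -0.8657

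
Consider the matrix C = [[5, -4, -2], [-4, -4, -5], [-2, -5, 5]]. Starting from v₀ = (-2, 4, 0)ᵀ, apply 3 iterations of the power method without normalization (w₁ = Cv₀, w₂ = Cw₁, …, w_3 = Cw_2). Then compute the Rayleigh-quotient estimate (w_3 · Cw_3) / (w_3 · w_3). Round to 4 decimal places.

w1 = Cv₀ = (5·(-2) + (-4)·4 + (-2)·0; (-4)·(-2) + (-4)·4 + (-5)·0; (-2)·(-2) + (-5)·4 + 5·0) = (-26, -8, -16)
w2 = Cw1 = (5·(-26) + (-4)·(-8) + (-2)·(-16); (-4)·(-26) + (-4)·(-8) + (-5)·(-16); (-2)·(-26) + (-5)·(-8) + 5·(-16)) = (-66, 216, 12)
w3 = Cw2 = (-1218, -660, -888)
Cw3 = (-1674, 11952, 1296)
w3·Cw3 = (-1218)·(-1674) + (-660)·11952 + (-888)·1296 = -7000236; w3·w3 = (-1218)·(-1218) + (-660)·(-660) + (-888)·(-888) = 2707668
λ ≈ -7000236/2707668 = -2.5853

-2.5853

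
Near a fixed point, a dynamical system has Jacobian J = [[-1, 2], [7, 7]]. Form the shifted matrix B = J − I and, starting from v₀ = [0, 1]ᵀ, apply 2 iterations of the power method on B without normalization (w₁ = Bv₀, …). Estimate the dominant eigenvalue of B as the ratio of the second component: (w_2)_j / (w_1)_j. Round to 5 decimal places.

B = J − I has rows (-2, 2); (7, 6)
w1 = Bv₀ = ((-2)·0 + 2·1; 7·0 + 6·1) = (2, 6)
w2 = Bw1 = ((-2)·2 + 2·6; 7·2 + 6·6) = (8, 50)
Ratio: 50/6 = 8.33333

μ ≈ 8.33333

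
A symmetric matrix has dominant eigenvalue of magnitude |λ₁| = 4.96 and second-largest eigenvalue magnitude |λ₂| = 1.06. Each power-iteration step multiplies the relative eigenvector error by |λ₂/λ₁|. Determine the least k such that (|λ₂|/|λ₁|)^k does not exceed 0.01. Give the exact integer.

3

|λ₂/λ₁| = 1.06/4.96 = 0.21371
Need k ≥ ln(0.01) / ln(0.21371) = -4.6052 / -1.5431 ≈ 2.984
Smallest integer k satisfying the bound: 3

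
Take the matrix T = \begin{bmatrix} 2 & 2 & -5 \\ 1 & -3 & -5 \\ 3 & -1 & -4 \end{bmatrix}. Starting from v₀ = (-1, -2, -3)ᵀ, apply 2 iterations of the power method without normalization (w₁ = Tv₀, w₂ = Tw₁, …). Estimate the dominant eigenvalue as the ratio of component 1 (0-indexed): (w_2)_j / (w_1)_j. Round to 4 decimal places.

w1 = Tv₀ = (2·(-1) + 2·(-2) + (-5)·(-3); 1·(-1) + (-3)·(-2) + (-5)·(-3); 3·(-1) + (-1)·(-2) + (-4)·(-3)) = (9, 20, 11)
w2 = Tw1 = (2·9 + 2·20 + (-5)·11; 1·9 + (-3)·20 + (-5)·11; 3·9 + (-1)·20 + (-4)·11) = (3, -106, -37)
Ratio at component: -106 / 20 = -5.3000

λ ≈ -5.3000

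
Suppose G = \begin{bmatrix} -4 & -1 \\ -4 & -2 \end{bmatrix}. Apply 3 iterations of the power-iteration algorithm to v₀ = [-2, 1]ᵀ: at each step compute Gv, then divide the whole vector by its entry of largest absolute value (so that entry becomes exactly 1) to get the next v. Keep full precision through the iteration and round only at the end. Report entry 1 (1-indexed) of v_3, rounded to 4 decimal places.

0.8148

Gv0 = (7.00000, 6.00000); divide by 7.00000 → v1 = (1.00000, 0.85714)
Gv1 = (-4.85714, -5.71429); divide by -5.71429 → v2 = (0.85000, 1.00000)
Gv2 = (-4.40000, -5.40000); divide by -5.40000 → v3 = (0.81481, 1.00000)
Requested entry of v3: 176/216 = 0.8148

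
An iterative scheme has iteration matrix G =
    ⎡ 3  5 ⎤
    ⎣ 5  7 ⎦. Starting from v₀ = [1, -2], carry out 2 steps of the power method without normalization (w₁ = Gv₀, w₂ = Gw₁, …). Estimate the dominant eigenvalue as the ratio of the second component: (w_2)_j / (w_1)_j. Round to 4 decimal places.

w1 = Gv₀ = (-7, -9)
w2 = Gw1 = (-66, -98)
Ratio at component: -98 / -9 = 10.8889

10.8889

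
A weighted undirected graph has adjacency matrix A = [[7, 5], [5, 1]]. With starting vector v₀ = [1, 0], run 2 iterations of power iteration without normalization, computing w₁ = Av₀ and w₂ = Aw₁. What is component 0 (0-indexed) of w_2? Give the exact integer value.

74

w1 = Av₀ = (7·1 + 5·0; 5·1 + 1·0) = (7, 5)
w2 = Aw1 = (7·7 + 5·5; 5·7 + 1·5) = (74, 40)
The requested component of w2 is 74.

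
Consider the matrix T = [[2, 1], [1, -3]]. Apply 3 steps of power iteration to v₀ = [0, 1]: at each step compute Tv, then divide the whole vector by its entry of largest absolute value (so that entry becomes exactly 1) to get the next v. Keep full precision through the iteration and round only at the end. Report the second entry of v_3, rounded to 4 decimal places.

Tv0 = (1.00000, -3.00000); divide by -3.00000 → v1 = (-0.33333, 1.00000)
Tv1 = (0.33333, -3.33333); divide by -3.33333 → v2 = (-0.10000, 1.00000)
Tv2 = (0.80000, -3.10000); divide by -3.10000 → v3 = (-0.25806, 1.00000)
Requested entry of v3: -31/-31 = 1.0000

1.0000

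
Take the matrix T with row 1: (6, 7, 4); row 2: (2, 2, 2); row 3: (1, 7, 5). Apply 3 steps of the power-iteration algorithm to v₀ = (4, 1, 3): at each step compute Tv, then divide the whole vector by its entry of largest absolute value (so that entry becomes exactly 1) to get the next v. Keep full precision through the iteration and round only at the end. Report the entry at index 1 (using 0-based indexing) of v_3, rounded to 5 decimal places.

Tv0 = (43.000000, 16.000000, 26.000000); divide by 43.000000 → v1 = (1.000000, 0.372093, 0.604651)
Tv1 = (11.023256, 3.953488, 6.627907); divide by 11.023256 → v2 = (1.000000, 0.358650, 0.601266)
Tv2 = (10.915612, 3.919831, 6.516878); divide by 10.915612 → v3 = (1.000000, 0.359103, 0.597024)
Requested entry of v3: 1858/5174 = 0.35910

0.35910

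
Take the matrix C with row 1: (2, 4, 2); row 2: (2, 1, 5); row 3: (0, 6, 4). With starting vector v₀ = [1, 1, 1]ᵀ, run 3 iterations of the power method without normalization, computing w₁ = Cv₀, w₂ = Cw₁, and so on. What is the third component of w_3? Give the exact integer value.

w1 = Cv₀ = (8, 8, 10)
w2 = Cw1 = (68, 74, 88)
w3 = Cw2 = (608, 650, 796)
The requested component of w3 is 796.

796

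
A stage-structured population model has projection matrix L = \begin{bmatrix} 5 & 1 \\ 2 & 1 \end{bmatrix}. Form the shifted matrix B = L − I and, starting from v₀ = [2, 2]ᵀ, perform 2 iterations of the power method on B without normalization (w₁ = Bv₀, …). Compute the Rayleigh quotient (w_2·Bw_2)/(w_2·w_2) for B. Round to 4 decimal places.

4.4452

B = L − I has rows (4, 1); (2, 0)
w1 = Bv₀ = (4·2 + 1·2; 2·2 + 0·2) = (10, 4)
w2 = Bw1 = (4·10 + 1·4; 2·10 + 0·4) = (44, 20)
Bw2 = (196, 88)
w2·Bw2 = 10384; w2·w2 = 2336; μ ≈ 10384/2336 = 4.4452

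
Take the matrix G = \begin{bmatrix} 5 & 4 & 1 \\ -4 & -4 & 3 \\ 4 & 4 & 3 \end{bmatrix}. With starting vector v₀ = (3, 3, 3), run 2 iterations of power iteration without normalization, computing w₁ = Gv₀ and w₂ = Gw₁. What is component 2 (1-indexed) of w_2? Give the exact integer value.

39

w1 = Gv₀ = (5·3 + 4·3 + 1·3; (-4)·3 + (-4)·3 + 3·3; 4·3 + 4·3 + 3·3) = (30, -15, 33)
w2 = Gw1 = (5·30 + 4·(-15) + 1·33; (-4)·30 + (-4)·(-15) + 3·33; 4·30 + 4·(-15) + 3·33) = (123, 39, 159)
The requested component of w2 is 39.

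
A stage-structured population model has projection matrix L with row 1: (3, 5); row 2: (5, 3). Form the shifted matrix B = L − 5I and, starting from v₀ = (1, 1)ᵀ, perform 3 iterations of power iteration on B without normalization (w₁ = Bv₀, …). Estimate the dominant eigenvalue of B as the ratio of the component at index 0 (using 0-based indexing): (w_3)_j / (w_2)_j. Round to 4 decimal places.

B = L − 5I has rows (-2, 5); (5, -2)
w1 = Bv₀ = ((-2)·1 + 5·1; 5·1 + (-2)·1) = (3, 3)
w2 = Bw1 = ((-2)·3 + 5·3; 5·3 + (-2)·3) = (9, 9)
w3 = Bw2 = (27, 27)
Ratio: 27/9 = 3.0000

μ ≈ 3.0000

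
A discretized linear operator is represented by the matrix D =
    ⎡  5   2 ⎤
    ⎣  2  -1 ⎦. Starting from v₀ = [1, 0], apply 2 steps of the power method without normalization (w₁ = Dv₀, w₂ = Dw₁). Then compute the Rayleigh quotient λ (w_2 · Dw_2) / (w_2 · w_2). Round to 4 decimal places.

λ ≈ 5.6011

w1 = Dv₀ = (5·1 + 2·0; 2·1 + (-1)·0) = (5, 2)
w2 = Dw1 = (5·5 + 2·2; 2·5 + (-1)·2) = (29, 8)
Dw2 = (161, 50)
w2·Dw2 = 29·161 + 8·50 = 5069; w2·w2 = 29·29 + 8·8 = 905
λ ≈ 5069/905 = 5.6011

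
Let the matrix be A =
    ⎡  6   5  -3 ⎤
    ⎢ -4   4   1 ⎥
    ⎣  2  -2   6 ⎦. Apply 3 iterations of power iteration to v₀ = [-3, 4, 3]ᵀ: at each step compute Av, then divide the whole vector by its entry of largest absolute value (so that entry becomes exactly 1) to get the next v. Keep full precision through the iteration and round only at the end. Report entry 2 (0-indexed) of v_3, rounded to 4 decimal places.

Av0 = (-7.00000, 31.00000, 4.00000); divide by 31.00000 → v1 = (-0.22581, 1.00000, 0.12903)
Av1 = (3.25806, 5.03226, -1.67742); divide by 5.03226 → v2 = (0.64744, 1.00000, -0.33333)
Av2 = (9.88462, 1.07692, -2.70513); divide by 9.88462 → v3 = (1.00000, 0.10895, -0.27367)
Requested entry of v3: -422/1542 = -0.2737

-0.2737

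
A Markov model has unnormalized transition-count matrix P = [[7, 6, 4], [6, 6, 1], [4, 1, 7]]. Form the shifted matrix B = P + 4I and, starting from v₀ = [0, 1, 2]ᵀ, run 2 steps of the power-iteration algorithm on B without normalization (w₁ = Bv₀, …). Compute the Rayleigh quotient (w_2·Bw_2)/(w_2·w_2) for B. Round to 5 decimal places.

μ ≈ 17.94995

B = P + 4I has rows (11, 6, 4); (6, 10, 1); (4, 1, 11)
w1 = Bv₀ = (11·0 + 6·1 + 4·2; 6·0 + 10·1 + 1·2; 4·0 + 1·1 + 11·2) = (14, 12, 23)
w2 = Bw1 = (11·14 + 6·12 + 4·23; 6·14 + 10·12 + 1·23; 4·14 + 1·12 + 11·23) = (318, 227, 321)
Bw2 = (6144, 4499, 5030)
w2·Bw2 = 4589695; w2·w2 = 255694; μ ≈ 4589695/255694 = 17.94995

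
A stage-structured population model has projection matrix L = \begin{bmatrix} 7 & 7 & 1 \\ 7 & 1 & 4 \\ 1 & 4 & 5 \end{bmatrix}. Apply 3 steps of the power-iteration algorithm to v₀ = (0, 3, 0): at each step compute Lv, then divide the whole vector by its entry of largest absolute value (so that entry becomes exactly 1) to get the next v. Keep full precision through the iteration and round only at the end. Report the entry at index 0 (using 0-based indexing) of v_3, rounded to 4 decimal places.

Lv0 = (21.00000, 3.00000, 12.00000); divide by 21.00000 → v1 = (1.00000, 0.14286, 0.57143)
Lv1 = (8.57143, 9.42857, 4.42857); divide by 9.42857 → v2 = (0.90909, 1.00000, 0.46970)
Lv2 = (13.83333, 9.24242, 7.25758); divide by 13.83333 → v3 = (1.00000, 0.66813, 0.52464)
Requested entry of v3: 2739/2739 = 1.0000

1.0000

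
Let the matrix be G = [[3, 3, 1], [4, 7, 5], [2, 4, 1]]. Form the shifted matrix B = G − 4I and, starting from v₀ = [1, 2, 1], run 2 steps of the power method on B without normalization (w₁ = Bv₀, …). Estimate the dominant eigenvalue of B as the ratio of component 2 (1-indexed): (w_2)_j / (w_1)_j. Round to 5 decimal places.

B = G − 4I has rows (-1, 3, 1); (4, 3, 5); (2, 4, -3)
w1 = Bv₀ = (6, 15, 7)
w2 = Bw1 = (46, 104, 51)
Ratio: 104/15 = 6.93333

6.93333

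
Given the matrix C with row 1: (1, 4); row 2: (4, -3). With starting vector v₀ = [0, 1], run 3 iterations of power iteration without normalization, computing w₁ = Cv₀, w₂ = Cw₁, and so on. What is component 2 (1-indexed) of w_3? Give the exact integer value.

w1 = Cv₀ = (4, -3)
w2 = Cw1 = (-8, 25)
w3 = Cw2 = (92, -107)
The requested component of w3 is -107.

-107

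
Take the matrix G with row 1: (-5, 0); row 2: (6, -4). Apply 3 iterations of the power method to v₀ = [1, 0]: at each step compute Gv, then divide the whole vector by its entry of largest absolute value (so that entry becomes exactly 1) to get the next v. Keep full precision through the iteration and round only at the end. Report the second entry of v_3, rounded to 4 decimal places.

Gv0 = (-5.00000, 6.00000); divide by 6.00000 → v1 = (-0.83333, 1.00000)
Gv1 = (4.16667, -9.00000); divide by -9.00000 → v2 = (-0.46296, 1.00000)
Gv2 = (2.31481, -6.77778); divide by -6.77778 → v3 = (-0.34153, 1.00000)
Requested entry of v3: 366/366 = 1.0000

1.0000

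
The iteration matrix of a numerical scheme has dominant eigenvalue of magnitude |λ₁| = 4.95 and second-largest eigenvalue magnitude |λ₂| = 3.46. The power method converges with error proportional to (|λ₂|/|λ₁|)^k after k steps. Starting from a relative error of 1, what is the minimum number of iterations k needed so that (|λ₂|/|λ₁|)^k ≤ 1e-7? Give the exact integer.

|λ₂/λ₁| = 3.46/4.95 = 0.69899
Need k ≥ ln(1e-7) / ln(0.69899) = -16.1181 / -0.3581 ≈ 45.008
Smallest integer k satisfying the bound: 46

46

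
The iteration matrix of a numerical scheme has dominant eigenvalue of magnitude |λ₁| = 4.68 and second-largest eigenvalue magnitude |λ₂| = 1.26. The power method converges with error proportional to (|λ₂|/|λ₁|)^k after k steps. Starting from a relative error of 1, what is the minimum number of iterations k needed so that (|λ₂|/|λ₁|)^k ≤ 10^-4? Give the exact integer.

|λ₂/λ₁| = 1.26/4.68 = 0.26923
Need k ≥ ln(10^-4) / ln(0.26923) = -9.2103 / -1.3122 ≈ 7.019
Smallest integer k satisfying the bound: 8

8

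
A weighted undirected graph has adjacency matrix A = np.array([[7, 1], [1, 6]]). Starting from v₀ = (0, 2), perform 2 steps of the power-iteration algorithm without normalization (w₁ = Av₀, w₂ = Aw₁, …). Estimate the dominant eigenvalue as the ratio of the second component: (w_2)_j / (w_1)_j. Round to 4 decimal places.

w1 = Av₀ = (7·0 + 1·2; 1·0 + 6·2) = (2, 12)
w2 = Aw1 = (7·2 + 1·12; 1·2 + 6·12) = (26, 74)
Ratio at component: 74 / 12 = 6.1667

6.1667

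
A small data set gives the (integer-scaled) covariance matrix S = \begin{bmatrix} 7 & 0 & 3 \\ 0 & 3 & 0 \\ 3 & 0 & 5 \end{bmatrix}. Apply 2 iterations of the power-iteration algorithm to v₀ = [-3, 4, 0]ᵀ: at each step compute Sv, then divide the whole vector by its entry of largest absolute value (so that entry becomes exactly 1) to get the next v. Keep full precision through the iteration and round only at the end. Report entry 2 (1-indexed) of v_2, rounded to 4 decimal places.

-0.2069

Sv0 = (-21.00000, 12.00000, -9.00000); divide by -21.00000 → v1 = (1.00000, -0.57143, 0.42857)
Sv1 = (8.28571, -1.71429, 5.14286); divide by 8.28571 → v2 = (1.00000, -0.20690, 0.62069)
Requested entry of v2: 36/-174 = -0.2069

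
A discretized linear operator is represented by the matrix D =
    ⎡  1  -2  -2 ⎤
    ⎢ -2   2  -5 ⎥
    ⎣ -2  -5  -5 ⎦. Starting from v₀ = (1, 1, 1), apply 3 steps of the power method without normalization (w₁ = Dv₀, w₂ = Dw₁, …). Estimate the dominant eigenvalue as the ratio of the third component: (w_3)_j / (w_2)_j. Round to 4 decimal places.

-8.7582

w1 = Dv₀ = (1·1 + (-2)·1 + (-2)·1; (-2)·1 + 2·1 + (-5)·1; (-2)·1 + (-5)·1 + (-5)·1) = (-3, -5, -12)
w2 = Dw1 = (1·(-3) + (-2)·(-5) + (-2)·(-12); (-2)·(-3) + 2·(-5) + (-5)·(-12); (-2)·(-3) + (-5)·(-5) + (-5)·(-12)) = (31, 56, 91)
w3 = Dw2 = (-263, -405, -797)
Ratio at component: -797 / 91 = -8.7582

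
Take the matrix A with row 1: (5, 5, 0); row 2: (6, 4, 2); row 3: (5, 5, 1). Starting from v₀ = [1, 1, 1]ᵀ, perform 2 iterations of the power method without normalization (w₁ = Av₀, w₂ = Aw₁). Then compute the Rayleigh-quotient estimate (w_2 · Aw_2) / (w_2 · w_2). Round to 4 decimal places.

10.9232

w1 = Av₀ = (10, 12, 11)
w2 = Aw1 = (110, 130, 121)
Aw2 = (1200, 1422, 1321)
w2·Aw2 = 110·1200 + 130·1422 + 121·1321 = 476701; w2·w2 = 110·110 + 130·130 + 121·121 = 43641
λ ≈ 476701/43641 = 10.9232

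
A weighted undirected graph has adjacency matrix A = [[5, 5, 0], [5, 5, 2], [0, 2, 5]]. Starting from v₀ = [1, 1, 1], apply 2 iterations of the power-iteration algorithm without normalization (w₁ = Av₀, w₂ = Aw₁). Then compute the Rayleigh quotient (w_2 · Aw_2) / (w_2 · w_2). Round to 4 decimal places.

w1 = Av₀ = (10, 12, 7)
w2 = Aw1 = (110, 124, 59)
Aw2 = (1170, 1288, 543)
w2·Aw2 = 110·1170 + 124·1288 + 59·543 = 320449; w2·w2 = 110·110 + 124·124 + 59·59 = 30957
λ ≈ 320449/30957 = 10.3514

10.3514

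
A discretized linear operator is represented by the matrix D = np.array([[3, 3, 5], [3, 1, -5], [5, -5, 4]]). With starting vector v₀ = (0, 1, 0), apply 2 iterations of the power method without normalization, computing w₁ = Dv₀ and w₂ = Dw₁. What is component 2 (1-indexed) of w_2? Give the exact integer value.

w1 = Dv₀ = (3, 1, -5)
w2 = Dw1 = (-13, 35, -10)
The requested component of w2 is 35.

35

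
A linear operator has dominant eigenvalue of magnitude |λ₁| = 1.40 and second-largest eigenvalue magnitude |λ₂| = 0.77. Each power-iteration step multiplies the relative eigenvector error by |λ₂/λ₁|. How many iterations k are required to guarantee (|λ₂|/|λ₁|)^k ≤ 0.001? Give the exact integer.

|λ₂/λ₁| = 0.77/1.40 = 0.55000
Need k ≥ ln(0.001) / ln(0.55000) = -6.9078 / -0.5978 ≈ 11.555
Smallest integer k satisfying the bound: 12

12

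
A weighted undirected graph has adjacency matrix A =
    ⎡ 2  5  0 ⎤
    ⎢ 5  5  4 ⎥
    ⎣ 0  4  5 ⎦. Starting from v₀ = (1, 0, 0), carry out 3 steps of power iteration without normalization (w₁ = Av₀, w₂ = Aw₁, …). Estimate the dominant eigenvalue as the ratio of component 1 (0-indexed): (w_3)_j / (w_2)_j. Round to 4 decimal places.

w1 = Av₀ = (2·1 + 5·0 + 0·0; 5·1 + 5·0 + 4·0; 0·1 + 4·0 + 5·0) = (2, 5, 0)
w2 = Aw1 = (2·2 + 5·5 + 0·0; 5·2 + 5·5 + 4·0; 0·2 + 4·5 + 5·0) = (29, 35, 20)
w3 = Aw2 = (233, 400, 240)
Ratio at component: 400 / 35 = 11.4286

11.4286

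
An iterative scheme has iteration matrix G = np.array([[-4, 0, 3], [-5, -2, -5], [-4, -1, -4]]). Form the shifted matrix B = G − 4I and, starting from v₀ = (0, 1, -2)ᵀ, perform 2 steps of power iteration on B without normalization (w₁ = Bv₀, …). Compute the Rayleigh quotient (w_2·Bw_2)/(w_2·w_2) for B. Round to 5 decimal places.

μ ≈ -7.59389

B = G − 4I has rows (-8, 0, 3); (-5, -6, -5); (-4, -1, -8)
w1 = Bv₀ = (-6, 4, 15)
w2 = Bw1 = (93, -69, -100)
Bw2 = (-1044, 449, 497)
w2·Bw2 = -177773; w2·w2 = 23410; μ ≈ -177773/23410 = -7.59389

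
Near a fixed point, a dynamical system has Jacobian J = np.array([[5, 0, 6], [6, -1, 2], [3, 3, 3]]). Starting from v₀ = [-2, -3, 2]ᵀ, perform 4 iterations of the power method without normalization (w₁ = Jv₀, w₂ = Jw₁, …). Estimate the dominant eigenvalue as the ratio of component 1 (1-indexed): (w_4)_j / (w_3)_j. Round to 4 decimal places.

λ ≈ 8.3440

w1 = Jv₀ = (2, -5, -9)
w2 = Jw1 = (-44, -1, -36)
w3 = Jw2 = (-436, -335, -243)
w4 = Jw3 = (-3638, -2767, -3042)
Ratio at component: -3638 / -436 = 8.3440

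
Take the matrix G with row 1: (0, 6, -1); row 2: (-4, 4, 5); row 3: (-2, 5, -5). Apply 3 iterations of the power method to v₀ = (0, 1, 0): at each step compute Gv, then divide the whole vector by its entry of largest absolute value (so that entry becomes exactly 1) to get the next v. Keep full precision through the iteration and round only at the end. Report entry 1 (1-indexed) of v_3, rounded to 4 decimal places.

Gv0 = (6.00000, 4.00000, 5.00000); divide by 6.00000 → v1 = (1.00000, 0.66667, 0.83333)
Gv1 = (3.16667, 2.83333, -2.83333); divide by 3.16667 → v2 = (1.00000, 0.89474, -0.89474)
Gv2 = (6.26316, -4.89474, 6.94737); divide by 6.94737 → v3 = (0.90152, -0.70455, 1.00000)
Requested entry of v3: 119/132 = 0.9015

0.9015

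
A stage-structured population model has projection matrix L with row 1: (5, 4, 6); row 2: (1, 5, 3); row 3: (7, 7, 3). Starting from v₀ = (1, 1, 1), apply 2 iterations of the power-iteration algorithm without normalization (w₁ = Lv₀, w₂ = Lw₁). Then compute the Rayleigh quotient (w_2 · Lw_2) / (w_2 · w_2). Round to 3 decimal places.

w1 = Lv₀ = (5·1 + 4·1 + 6·1; 1·1 + 5·1 + 3·1; 7·1 + 7·1 + 3·1) = (15, 9, 17)
w2 = Lw1 = (5·15 + 4·9 + 6·17; 1·15 + 5·9 + 3·17; 7·15 + 7·9 + 3·17) = (213, 111, 219)
Lw2 = (2823, 1425, 2925)
w2·Lw2 = 213·2823 + 111·1425 + 219·2925 = 1400049; w2·w2 = 213·213 + 111·111 + 219·219 = 105651
λ ≈ 1400049/105651 = 13.252

λ ≈ 13.252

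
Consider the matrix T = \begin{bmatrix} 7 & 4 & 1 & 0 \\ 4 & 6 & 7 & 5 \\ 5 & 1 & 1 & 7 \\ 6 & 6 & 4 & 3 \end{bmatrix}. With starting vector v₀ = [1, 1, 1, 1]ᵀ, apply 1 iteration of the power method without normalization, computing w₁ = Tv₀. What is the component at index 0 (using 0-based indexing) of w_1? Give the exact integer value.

12

w1 = Tv₀ = (7·1 + 4·1 + 1·1 + 0·1; 4·1 + 6·1 + 7·1 + 5·1; 5·1 + 1·1 + 1·1 + 7·1; 6·1 + 6·1 + 4·1 + 3·1) = (12, 22, 14, 19)
The requested component of w1 is 12.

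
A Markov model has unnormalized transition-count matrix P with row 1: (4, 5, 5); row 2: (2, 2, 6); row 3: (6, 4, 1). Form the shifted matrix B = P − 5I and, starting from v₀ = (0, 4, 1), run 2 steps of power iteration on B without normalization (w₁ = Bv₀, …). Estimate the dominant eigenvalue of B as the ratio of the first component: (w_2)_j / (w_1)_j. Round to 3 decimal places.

μ ≈ 0.200

B = P − 5I has rows (-1, 5, 5); (2, -3, 6); (6, 4, -4)
w1 = Bv₀ = (25, -6, 12)
w2 = Bw1 = (5, 140, 78)
Ratio: 5/25 = 0.200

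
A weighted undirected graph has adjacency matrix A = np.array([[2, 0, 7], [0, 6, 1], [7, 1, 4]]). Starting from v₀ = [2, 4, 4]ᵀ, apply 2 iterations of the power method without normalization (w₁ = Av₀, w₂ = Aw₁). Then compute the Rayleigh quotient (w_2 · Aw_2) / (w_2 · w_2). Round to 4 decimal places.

w1 = Av₀ = (2·2 + 0·4 + 7·4; 0·2 + 6·4 + 1·4; 7·2 + 1·4 + 4·4) = (32, 28, 34)
w2 = Aw1 = (2·32 + 0·28 + 7·34; 0·32 + 6·28 + 1·34; 7·32 + 1·28 + 4·34) = (302, 202, 388)
Aw2 = (3320, 1600, 3868)
w2·Aw2 = 302·3320 + 202·1600 + 388·3868 = 2826624; w2·w2 = 302·302 + 202·202 + 388·388 = 282552
λ ≈ 2826624/282552 = 10.0039

10.0039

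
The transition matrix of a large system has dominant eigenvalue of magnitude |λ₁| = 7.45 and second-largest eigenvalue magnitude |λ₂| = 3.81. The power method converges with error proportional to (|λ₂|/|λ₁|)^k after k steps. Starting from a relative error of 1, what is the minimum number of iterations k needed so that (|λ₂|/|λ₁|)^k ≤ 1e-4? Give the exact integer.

|λ₂/λ₁| = 3.81/7.45 = 0.51141
Need k ≥ ln(1e-4) / ln(0.51141) = -9.2103 / -0.6706 ≈ 13.735
Smallest integer k satisfying the bound: 14

14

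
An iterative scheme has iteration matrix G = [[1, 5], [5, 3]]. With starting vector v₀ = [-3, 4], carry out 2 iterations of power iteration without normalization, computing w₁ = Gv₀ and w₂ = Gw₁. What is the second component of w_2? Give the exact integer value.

76

w1 = Gv₀ = (17, -3)
w2 = Gw1 = (2, 76)
The requested component of w2 is 76.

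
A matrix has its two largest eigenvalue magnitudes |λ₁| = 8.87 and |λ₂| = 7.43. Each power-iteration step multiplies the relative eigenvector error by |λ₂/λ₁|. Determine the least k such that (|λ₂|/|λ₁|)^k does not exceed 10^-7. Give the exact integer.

|λ₂/λ₁| = 7.43/8.87 = 0.83766
Need k ≥ ln(10^-7) / ln(0.83766) = -16.1181 / -0.1771 ≈ 90.986
Smallest integer k satisfying the bound: 91

91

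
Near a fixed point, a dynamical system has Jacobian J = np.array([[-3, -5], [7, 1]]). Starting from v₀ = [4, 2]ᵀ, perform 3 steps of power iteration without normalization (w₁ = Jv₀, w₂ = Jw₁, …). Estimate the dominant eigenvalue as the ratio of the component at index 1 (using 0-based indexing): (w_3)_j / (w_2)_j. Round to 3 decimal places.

λ ≈ 5.742

w1 = Jv₀ = ((-3)·4 + (-5)·2; 7·4 + 1·2) = (-22, 30)
w2 = Jw1 = ((-3)·(-22) + (-5)·30; 7·(-22) + 1·30) = (-84, -124)
w3 = Jw2 = (872, -712)
Ratio at component: -712 / -124 = 5.742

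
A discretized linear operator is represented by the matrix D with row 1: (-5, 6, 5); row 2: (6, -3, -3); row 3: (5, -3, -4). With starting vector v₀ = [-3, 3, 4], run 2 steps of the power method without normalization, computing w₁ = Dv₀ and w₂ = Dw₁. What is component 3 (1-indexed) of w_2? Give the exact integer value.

542

w1 = Dv₀ = (53, -39, -40)
w2 = Dw1 = (-699, 555, 542)
The requested component of w2 is 542.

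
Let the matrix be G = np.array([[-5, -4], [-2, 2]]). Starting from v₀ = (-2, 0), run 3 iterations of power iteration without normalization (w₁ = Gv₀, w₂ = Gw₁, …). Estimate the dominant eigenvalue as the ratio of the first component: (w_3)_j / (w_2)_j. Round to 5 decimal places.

w1 = Gv₀ = ((-5)·(-2) + (-4)·0; (-2)·(-2) + 2·0) = (10, 4)
w2 = Gw1 = ((-5)·10 + (-4)·4; (-2)·10 + 2·4) = (-66, -12)
w3 = Gw2 = (378, 108)
Ratio at component: 378 / -66 = -5.72727

-5.72727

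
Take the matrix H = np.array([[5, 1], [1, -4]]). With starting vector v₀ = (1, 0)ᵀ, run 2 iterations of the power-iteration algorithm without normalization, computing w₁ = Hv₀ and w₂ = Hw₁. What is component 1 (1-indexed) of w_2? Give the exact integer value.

w1 = Hv₀ = (5, 1)
w2 = Hw1 = (26, 1)
The requested component of w2 is 26.

26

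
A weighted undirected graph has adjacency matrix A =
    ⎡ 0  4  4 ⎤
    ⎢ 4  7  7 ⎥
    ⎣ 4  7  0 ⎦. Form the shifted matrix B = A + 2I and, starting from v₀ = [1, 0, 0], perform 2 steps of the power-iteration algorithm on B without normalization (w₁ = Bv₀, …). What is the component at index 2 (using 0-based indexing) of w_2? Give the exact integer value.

B = A + 2I has rows (2, 4, 4); (4, 9, 7); (4, 7, 2)
w1 = Bv₀ = (2·1 + 4·0 + 4·0; 4·1 + 9·0 + 7·0; 4·1 + 7·0 + 2·0) = (2, 4, 4)
w2 = Bw1 = (2·2 + 4·4 + 4·4; 4·2 + 9·4 + 7·4; 4·2 + 7·4 + 2·4) = (36, 72, 44)
Requested component of w2: 44

44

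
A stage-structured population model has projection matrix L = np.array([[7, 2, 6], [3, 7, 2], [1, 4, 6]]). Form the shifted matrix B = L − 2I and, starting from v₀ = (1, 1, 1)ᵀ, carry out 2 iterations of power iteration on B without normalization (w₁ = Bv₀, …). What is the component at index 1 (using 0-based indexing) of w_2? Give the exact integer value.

B = L − 2I has rows (5, 2, 6); (3, 5, 2); (1, 4, 4)
w1 = Bv₀ = (5·1 + 2·1 + 6·1; 3·1 + 5·1 + 2·1; 1·1 + 4·1 + 4·1) = (13, 10, 9)
w2 = Bw1 = (5·13 + 2·10 + 6·9; 3·13 + 5·10 + 2·9; 1·13 + 4·10 + 4·9) = (139, 107, 89)
Requested component of w2: 107

107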